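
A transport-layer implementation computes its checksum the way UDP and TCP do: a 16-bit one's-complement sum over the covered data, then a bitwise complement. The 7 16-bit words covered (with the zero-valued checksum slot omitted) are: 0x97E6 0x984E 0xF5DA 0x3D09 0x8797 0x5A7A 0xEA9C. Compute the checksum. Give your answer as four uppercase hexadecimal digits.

D037

One's-complement addition (fold any carry out of bit 15 back into bit 0):
  0x97E6 + 0x984E = 0x13034 → wrap carry → 0x3035
  0x3035 + 0xF5DA = 0x1260F → wrap carry → 0x2610
  0x2610 + 0x3D09 = 0x06319
  0x6319 + 0x8797 = 0x0EAB0
  0xEAB0 + 0x5A7A = 0x1452A → wrap carry → 0x452B
  0x452B + 0xEA9C = 0x12FC7 → wrap carry → 0x2FC8
One's-complement sum = 0x2FC8.
Checksum = ~0x2FC8 & 0xFFFF = 0xD037.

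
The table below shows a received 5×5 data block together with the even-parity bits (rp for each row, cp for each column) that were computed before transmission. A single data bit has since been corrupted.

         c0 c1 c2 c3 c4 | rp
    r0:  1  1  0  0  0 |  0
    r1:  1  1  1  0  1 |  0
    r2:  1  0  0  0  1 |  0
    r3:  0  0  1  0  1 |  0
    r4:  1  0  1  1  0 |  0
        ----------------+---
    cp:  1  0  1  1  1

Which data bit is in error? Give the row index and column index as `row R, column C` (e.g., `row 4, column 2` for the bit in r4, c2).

row 4, column 0

Recompute each row's even parity and compare to rp:
  r0: data parity 0, sent rp 0 → ok
  r1: data parity 0, sent rp 0 → ok
  r2: data parity 0, sent rp 0 → ok
  r3: data parity 0, sent rp 0 → ok
  r4: data parity 1, sent rp 0 → mismatch
Recompute each column's even parity and compare to cp:
  c0: data parity 0, sent cp 1 → mismatch
  c1: data parity 0, sent cp 0 → ok
  c2: data parity 1, sent cp 1 → ok
  c3: data parity 1, sent cp 1 → ok
  c4: data parity 1, sent cp 1 → ok
Exactly one row (r4) and one column (c0) fail → the flipped bit is at their intersection.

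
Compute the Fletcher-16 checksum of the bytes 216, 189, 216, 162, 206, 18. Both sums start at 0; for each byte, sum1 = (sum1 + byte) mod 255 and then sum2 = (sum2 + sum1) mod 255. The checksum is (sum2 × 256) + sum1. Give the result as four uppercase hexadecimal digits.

Running sums (mod 255):
  after byte 0 (216): sum1=216, sum2=216
  after byte 1 (189): sum1=150, sum2=111
  after byte 2 (216): sum1=111, sum2=222
  after byte 3 (162): sum1=18, sum2=240
  after byte 4 (206): sum1=224, sum2=209
  after byte 5 (18): sum1=242, sum2=196
Checksum = sum2·256 + sum1 = 196·256 + 242 = 50418 = 0xC4F2.

C4F2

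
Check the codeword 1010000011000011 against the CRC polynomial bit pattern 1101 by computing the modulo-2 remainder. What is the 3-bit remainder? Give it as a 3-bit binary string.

Modulo-2 division of 1010000011000011 by 1101:
  pos 0: 1010 XOR 1101 = 0111
  pos 1: 1110 XOR 1101 = 0011
  pos 3: 1100 XOR 1101 = 0001
  pos 6: 1011 XOR 1101 = 0110
  pos 7: 1100 XOR 1101 = 0001
  pos 10: 1000 XOR 1101 = 0101
  pos 11: 1011 XOR 1101 = 0110
  pos 12: 1101 XOR 1101 = 0000
Remainder = 000 (zero — the frame passes the CRC check).

000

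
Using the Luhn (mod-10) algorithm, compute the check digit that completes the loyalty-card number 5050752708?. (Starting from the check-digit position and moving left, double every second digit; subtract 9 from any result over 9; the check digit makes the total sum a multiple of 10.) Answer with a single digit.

8

Partial digits right→left: 8 0 7 2 5 7 0 5 0 5
Double every second digit counting from the check-digit position (so the 1st, 3rd, 5th, ... of the partial from the right).
  doubled (with −9 where >9): 7 5 1 0 0 → sum 13
  kept as-is: 0 2 7 5 5 → sum 19
Total = 13 + 19 = 32.
Check digit = (10 − (32 mod 10)) mod 10 = 8.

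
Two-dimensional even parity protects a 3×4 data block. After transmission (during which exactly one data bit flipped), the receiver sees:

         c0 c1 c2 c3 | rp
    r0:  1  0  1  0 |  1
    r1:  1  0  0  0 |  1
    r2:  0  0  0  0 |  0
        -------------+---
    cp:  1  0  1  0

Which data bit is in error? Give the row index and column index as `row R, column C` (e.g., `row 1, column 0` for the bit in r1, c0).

row 0, column 0

Recompute each row's even parity and compare to rp:
  r0: data parity 0, sent rp 1 → mismatch
  r1: data parity 1, sent rp 1 → ok
  r2: data parity 0, sent rp 0 → ok
Recompute each column's even parity and compare to cp:
  c0: data parity 0, sent cp 1 → mismatch
  c1: data parity 0, sent cp 0 → ok
  c2: data parity 1, sent cp 1 → ok
  c3: data parity 0, sent cp 0 → ok
Exactly one row (r0) and one column (c0) fail → the flipped bit is at their intersection.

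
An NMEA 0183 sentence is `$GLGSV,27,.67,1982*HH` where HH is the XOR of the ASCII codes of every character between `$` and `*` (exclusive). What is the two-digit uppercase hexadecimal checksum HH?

XOR the ASCII codes of the payload characters:
  'G' = 0x47 → acc = 0x47
  'L' = 0x4C → acc = 0x0B
  'G' = 0x47 → acc = 0x4C
  'S' = 0x53 → acc = 0x1F
  'V' = 0x56 → acc = 0x49
  ',' = 0x2C → acc = 0x65
  '2' = 0x32 → acc = 0x57
  '7' = 0x37 → acc = 0x60
  ',' = 0x2C → acc = 0x4C
  '.' = 0x2E → acc = 0x62
  '6' = 0x36 → acc = 0x54
  '7' = 0x37 → acc = 0x63
  ',' = 0x2C → acc = 0x4F
  '1' = 0x31 → acc = 0x7E
  '9' = 0x39 → acc = 0x47
  '8' = 0x38 → acc = 0x7F
  '2' = 0x32 → acc = 0x4D
Checksum = 0x4D.

4D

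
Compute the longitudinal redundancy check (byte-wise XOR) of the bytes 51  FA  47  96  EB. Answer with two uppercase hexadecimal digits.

91

XOR the bytes together:
  start with 0x51
  0x51 ⊕ 0xFA = 0xAB
  0xAB ⊕ 0x47 = 0xEC
  0xEC ⊕ 0x96 = 0x7A
  0x7A ⊕ 0xEB = 0x91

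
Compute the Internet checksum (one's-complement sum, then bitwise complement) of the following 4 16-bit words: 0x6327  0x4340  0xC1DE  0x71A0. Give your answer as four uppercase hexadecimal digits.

One's-complement addition (fold any carry out of bit 15 back into bit 0):
  0x6327 + 0x4340 = 0x0A667
  0xA667 + 0xC1DE = 0x16845 → wrap carry → 0x6846
  0x6846 + 0x71A0 = 0x0D9E6
One's-complement sum = 0xD9E6.
Checksum = ~0xD9E6 & 0xFFFF = 0x2619.

2619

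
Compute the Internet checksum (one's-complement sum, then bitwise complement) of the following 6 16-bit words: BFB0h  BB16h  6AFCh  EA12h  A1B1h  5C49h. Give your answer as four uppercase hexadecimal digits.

322E

One's-complement addition (fold any carry out of bit 15 back into bit 0):
  0xBFB0 + 0xBB16 = 0x17AC6 → wrap carry → 0x7AC7
  0x7AC7 + 0x6AFC = 0x0E5C3
  0xE5C3 + 0xEA12 = 0x1CFD5 → wrap carry → 0xCFD6
  0xCFD6 + 0xA1B1 = 0x17187 → wrap carry → 0x7188
  0x7188 + 0x5C49 = 0x0CDD1
One's-complement sum = 0xCDD1.
Checksum = ~0xCDD1 & 0xFFFF = 0x322E.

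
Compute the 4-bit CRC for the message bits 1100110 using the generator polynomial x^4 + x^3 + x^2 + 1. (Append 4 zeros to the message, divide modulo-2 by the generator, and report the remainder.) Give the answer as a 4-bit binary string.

Append 4 zeros: 11001100000. Divide by 11101 (XOR where the leading bit is 1):
  pos 0: 11001 XOR 11101 = 00100
  pos 2: 10010 XOR 11101 = 01111
  pos 3: 11110 XOR 11101 = 00011
  pos 6: 11000 XOR 11101 = 00101
Remainder (last 4 bits) = 0101. This is the CRC / FCS.

0101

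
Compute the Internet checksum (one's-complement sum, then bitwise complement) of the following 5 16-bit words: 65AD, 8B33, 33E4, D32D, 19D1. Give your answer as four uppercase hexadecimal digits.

EE3B

One's-complement addition (fold any carry out of bit 15 back into bit 0):
  0x65AD + 0x8B33 = 0x0F0E0
  0xF0E0 + 0x33E4 = 0x124C4 → wrap carry → 0x24C5
  0x24C5 + 0xD32D = 0x0F7F2
  0xF7F2 + 0x19D1 = 0x111C3 → wrap carry → 0x11C4
One's-complement sum = 0x11C4.
Checksum = ~0x11C4 & 0xFFFF = 0xEE3B.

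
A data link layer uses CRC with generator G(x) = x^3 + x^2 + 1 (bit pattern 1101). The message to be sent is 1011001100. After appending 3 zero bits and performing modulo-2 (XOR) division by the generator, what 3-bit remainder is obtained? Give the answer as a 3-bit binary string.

111

Append 3 zeros: 1011001100000. Divide by 1101 (XOR where the leading bit is 1):
  pos 0: 1011 XOR 1101 = 0110
  pos 1: 1100 XOR 1101 = 0001
  pos 4: 1011 XOR 1101 = 0110
  pos 5: 1100 XOR 1101 = 0001
  pos 8: 1000 XOR 1101 = 0101
  pos 9: 1010 XOR 1101 = 0111
Remainder (last 3 bits) = 111. This is the CRC / FCS.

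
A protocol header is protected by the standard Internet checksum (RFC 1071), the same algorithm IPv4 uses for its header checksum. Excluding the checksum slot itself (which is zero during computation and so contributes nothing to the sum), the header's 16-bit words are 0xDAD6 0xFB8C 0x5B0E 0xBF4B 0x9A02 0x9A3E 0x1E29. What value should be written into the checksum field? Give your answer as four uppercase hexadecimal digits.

One's-complement addition (fold any carry out of bit 15 back into bit 0):
  0xDAD6 + 0xFB8C = 0x1D662 → wrap carry → 0xD663
  0xD663 + 0x5B0E = 0x13171 → wrap carry → 0x3172
  0x3172 + 0xBF4B = 0x0F0BD
  0xF0BD + 0x9A02 = 0x18ABF → wrap carry → 0x8AC0
  0x8AC0 + 0x9A3E = 0x124FE → wrap carry → 0x24FF
  0x24FF + 0x1E29 = 0x04328
One's-complement sum = 0x4328.
Checksum = ~0x4328 & 0xFFFF = 0xBCD7.

BCD7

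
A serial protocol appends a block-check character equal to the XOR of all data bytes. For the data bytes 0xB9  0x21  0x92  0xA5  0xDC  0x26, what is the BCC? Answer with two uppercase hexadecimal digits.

XOR the bytes together:
  start with 0xB9
  0xB9 ⊕ 0x21 = 0x98
  0x98 ⊕ 0x92 = 0x0A
  0x0A ⊕ 0xA5 = 0xAF
  0xAF ⊕ 0xDC = 0x73
  0x73 ⊕ 0x26 = 0x55

55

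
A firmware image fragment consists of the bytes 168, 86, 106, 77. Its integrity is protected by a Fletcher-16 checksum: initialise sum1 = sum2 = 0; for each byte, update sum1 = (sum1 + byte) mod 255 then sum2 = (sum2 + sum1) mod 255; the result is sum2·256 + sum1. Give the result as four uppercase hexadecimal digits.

Running sums (mod 255):
  after byte 0 (168): sum1=168, sum2=168
  after byte 1 (86): sum1=254, sum2=167
  after byte 2 (106): sum1=105, sum2=17
  after byte 3 (77): sum1=182, sum2=199
Checksum = sum2·256 + sum1 = 199·256 + 182 = 51126 = 0xC7B6.

C7B6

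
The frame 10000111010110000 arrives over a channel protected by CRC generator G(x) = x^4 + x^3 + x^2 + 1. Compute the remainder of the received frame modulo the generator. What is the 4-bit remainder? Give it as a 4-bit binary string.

1110

Modulo-2 division of 10000111010110000 by 11101:
  pos 0: 10000 XOR 11101 = 01101
  pos 1: 11011 XOR 11101 = 00110
  pos 3: 11011 XOR 11101 = 00110
  pos 5: 11001 XOR 11101 = 00100
  pos 7: 10001 XOR 11101 = 01100
  pos 8: 11001 XOR 11101 = 00100
  pos 10: 10000 XOR 11101 = 01101
  pos 11: 11010 XOR 11101 = 00111
Remainder = 1110 (nonzero — an error is detected).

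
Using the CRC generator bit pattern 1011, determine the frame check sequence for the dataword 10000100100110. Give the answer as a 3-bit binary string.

001

Append 3 zeros: 10000100100110000. Divide by 1011 (XOR where the leading bit is 1):
  pos 0: 1000 XOR 1011 = 0011
  pos 2: 1101 XOR 1011 = 0110
  pos 3: 1100 XOR 1011 = 0111
  pos 4: 1110 XOR 1011 = 0101
  pos 5: 1011 XOR 1011 = 0000
  pos 11: 1100 XOR 1011 = 0111
  pos 12: 1110 XOR 1011 = 0101
  pos 13: 1010 XOR 1011 = 0001
Remainder (last 3 bits) = 001. This is the CRC / FCS.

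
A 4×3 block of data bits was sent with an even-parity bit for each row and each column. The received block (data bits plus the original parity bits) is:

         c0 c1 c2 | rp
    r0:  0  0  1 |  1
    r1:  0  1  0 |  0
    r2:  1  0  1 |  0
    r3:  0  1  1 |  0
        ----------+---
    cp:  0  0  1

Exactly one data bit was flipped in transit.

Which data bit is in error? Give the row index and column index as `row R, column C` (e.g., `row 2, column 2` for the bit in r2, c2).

Recompute each row's even parity and compare to rp:
  r0: data parity 1, sent rp 1 → ok
  r1: data parity 1, sent rp 0 → mismatch
  r2: data parity 0, sent rp 0 → ok
  r3: data parity 0, sent rp 0 → ok
Recompute each column's even parity and compare to cp:
  c0: data parity 1, sent cp 0 → mismatch
  c1: data parity 0, sent cp 0 → ok
  c2: data parity 1, sent cp 1 → ok
Exactly one row (r1) and one column (c0) fail → the flipped bit is at their intersection.

row 1, column 0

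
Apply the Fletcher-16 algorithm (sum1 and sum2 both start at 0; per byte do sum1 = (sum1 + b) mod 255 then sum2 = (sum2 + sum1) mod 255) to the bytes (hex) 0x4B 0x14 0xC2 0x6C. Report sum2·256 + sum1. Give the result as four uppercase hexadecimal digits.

Running sums (mod 255):
  after byte 0 (0x4B): sum1=75, sum2=75
  after byte 1 (0x14): sum1=95, sum2=170
  after byte 2 (0xC2): sum1=34, sum2=204
  after byte 3 (0x6C): sum1=142, sum2=91
Checksum = sum2·256 + sum1 = 91·256 + 142 = 23438 = 0x5B8E.

5B8E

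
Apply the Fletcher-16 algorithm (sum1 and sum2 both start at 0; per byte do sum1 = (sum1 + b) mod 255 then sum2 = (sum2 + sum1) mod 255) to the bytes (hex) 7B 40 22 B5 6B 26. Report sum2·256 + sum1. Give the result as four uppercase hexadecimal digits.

Running sums (mod 255):
  after byte 0 (7B): sum1=123, sum2=123
  after byte 1 (40): sum1=187, sum2=55
  after byte 2 (22): sum1=221, sum2=21
  after byte 3 (B5): sum1=147, sum2=168
  after byte 4 (6B): sum1=254, sum2=167
  after byte 5 (26): sum1=37, sum2=204
Checksum = sum2·256 + sum1 = 204·256 + 37 = 52261 = 0xCC25.

CC25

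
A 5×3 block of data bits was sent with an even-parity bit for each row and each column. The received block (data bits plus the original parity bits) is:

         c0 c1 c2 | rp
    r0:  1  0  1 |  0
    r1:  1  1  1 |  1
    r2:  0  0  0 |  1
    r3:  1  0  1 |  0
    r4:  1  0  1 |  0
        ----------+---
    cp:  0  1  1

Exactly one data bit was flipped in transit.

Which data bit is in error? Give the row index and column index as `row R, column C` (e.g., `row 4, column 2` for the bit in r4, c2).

Recompute each row's even parity and compare to rp:
  r0: data parity 0, sent rp 0 → ok
  r1: data parity 1, sent rp 1 → ok
  r2: data parity 0, sent rp 1 → mismatch
  r3: data parity 0, sent rp 0 → ok
  r4: data parity 0, sent rp 0 → ok
Recompute each column's even parity and compare to cp:
  c0: data parity 0, sent cp 0 → ok
  c1: data parity 1, sent cp 1 → ok
  c2: data parity 0, sent cp 1 → mismatch
Exactly one row (r2) and one column (c2) fail → the flipped bit is at their intersection.

row 2, column 2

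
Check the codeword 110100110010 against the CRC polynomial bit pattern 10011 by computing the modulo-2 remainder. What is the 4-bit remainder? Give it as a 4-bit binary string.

1011

Modulo-2 division of 110100110010 by 10011:
  pos 0: 11010 XOR 10011 = 01001
  pos 1: 10010 XOR 10011 = 00001
  pos 5: 11100 XOR 10011 = 01111
  pos 6: 11111 XOR 10011 = 01100
  pos 7: 11000 XOR 10011 = 01011
Remainder = 1011 (nonzero — an error is detected).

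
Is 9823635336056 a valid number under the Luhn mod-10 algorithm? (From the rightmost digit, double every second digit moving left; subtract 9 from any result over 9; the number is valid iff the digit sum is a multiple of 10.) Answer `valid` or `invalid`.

From the right, keep odd positions and double even positions (subtract 9 from any doubled value over 9):
  doubled (positions 2,4,...): 1 3 6 6 6 7 → sum 29
  kept (positions 1,3,...): 6 0 3 5 6 2 9 → sum 31
Total = 60.
60 mod 10 = 0, so the number is valid.

valid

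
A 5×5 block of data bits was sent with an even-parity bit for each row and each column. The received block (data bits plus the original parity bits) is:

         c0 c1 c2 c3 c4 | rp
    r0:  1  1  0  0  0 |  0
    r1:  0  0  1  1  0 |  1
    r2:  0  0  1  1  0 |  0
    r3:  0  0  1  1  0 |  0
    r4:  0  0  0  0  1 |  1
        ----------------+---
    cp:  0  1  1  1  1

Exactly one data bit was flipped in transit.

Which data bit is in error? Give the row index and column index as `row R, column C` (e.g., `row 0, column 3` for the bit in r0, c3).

row 1, column 0

Recompute each row's even parity and compare to rp:
  r0: data parity 0, sent rp 0 → ok
  r1: data parity 0, sent rp 1 → mismatch
  r2: data parity 0, sent rp 0 → ok
  r3: data parity 0, sent rp 0 → ok
  r4: data parity 1, sent rp 1 → ok
Recompute each column's even parity and compare to cp:
  c0: data parity 1, sent cp 0 → mismatch
  c1: data parity 1, sent cp 1 → ok
  c2: data parity 1, sent cp 1 → ok
  c3: data parity 1, sent cp 1 → ok
  c4: data parity 1, sent cp 1 → ok
Exactly one row (r1) and one column (c0) fail → the flipped bit is at their intersection.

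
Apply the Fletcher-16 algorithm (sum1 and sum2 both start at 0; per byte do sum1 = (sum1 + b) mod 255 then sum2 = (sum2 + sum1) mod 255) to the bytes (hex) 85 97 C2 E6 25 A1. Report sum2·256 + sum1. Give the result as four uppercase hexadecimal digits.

C28D

Running sums (mod 255):
  after byte 0 (85): sum1=133, sum2=133
  after byte 1 (97): sum1=29, sum2=162
  after byte 2 (C2): sum1=223, sum2=130
  after byte 3 (E6): sum1=198, sum2=73
  after byte 4 (25): sum1=235, sum2=53
  after byte 5 (A1): sum1=141, sum2=194
Checksum = sum2·256 + sum1 = 194·256 + 141 = 49805 = 0xC28D.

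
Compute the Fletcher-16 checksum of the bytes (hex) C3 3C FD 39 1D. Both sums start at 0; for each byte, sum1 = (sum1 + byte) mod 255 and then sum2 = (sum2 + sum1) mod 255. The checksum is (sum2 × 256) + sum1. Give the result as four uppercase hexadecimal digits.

Running sums (mod 255):
  after byte 0 (C3): sum1=195, sum2=195
  after byte 1 (3C): sum1=0, sum2=195
  after byte 2 (FD): sum1=253, sum2=193
  after byte 3 (39): sum1=55, sum2=248
  after byte 4 (1D): sum1=84, sum2=77
Checksum = sum2·256 + sum1 = 77·256 + 84 = 19796 = 0x4D54.

4D54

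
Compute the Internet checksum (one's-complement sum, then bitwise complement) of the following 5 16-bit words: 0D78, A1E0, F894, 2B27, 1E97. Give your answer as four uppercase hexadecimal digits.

0E54

One's-complement addition (fold any carry out of bit 15 back into bit 0):
  0x0D78 + 0xA1E0 = 0x0AF58
  0xAF58 + 0xF894 = 0x1A7EC → wrap carry → 0xA7ED
  0xA7ED + 0x2B27 = 0x0D314
  0xD314 + 0x1E97 = 0x0F1AB
One's-complement sum = 0xF1AB.
Checksum = ~0xF1AB & 0xFFFF = 0x0E54.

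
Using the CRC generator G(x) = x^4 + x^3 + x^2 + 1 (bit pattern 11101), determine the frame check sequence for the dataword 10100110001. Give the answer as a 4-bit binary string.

Append 4 zeros: 101001100010000. Divide by 11101 (XOR where the leading bit is 1):
  pos 0: 10100 XOR 11101 = 01001
  pos 1: 10011 XOR 11101 = 01110
  pos 2: 11101 XOR 11101 = 00000
  pos 10: 10000 XOR 11101 = 01101
Remainder (last 4 bits) = 1101. This is the CRC / FCS.

1101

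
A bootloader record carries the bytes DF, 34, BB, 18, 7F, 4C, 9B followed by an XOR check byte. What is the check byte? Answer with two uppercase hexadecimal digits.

E0

XOR the bytes together:
  start with 0xDF
  0xDF ⊕ 0x34 = 0xEB
  0xEB ⊕ 0xBB = 0x50
  0x50 ⊕ 0x18 = 0x48
  0x48 ⊕ 0x7F = 0x37
  0x37 ⊕ 0x4C = 0x7B
  0x7B ⊕ 0x9B = 0xE0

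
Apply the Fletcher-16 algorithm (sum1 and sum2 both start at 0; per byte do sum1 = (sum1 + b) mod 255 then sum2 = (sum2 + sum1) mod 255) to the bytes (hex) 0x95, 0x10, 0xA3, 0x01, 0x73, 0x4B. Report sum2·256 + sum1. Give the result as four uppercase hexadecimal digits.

Running sums (mod 255):
  after byte 0 (0x95): sum1=149, sum2=149
  after byte 1 (0x10): sum1=165, sum2=59
  after byte 2 (0xA3): sum1=73, sum2=132
  after byte 3 (0x01): sum1=74, sum2=206
  after byte 4 (0x73): sum1=189, sum2=140
  after byte 5 (0x4B): sum1=9, sum2=149
Checksum = sum2·256 + sum1 = 149·256 + 9 = 38153 = 0x9509.

9509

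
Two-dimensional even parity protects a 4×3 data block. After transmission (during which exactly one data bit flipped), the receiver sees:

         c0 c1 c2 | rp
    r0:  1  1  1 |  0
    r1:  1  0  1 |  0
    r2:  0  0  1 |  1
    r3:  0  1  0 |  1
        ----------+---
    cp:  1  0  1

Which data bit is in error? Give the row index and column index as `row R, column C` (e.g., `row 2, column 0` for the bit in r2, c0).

row 0, column 0

Recompute each row's even parity and compare to rp:
  r0: data parity 1, sent rp 0 → mismatch
  r1: data parity 0, sent rp 0 → ok
  r2: data parity 1, sent rp 1 → ok
  r3: data parity 1, sent rp 1 → ok
Recompute each column's even parity and compare to cp:
  c0: data parity 0, sent cp 1 → mismatch
  c1: data parity 0, sent cp 0 → ok
  c2: data parity 1, sent cp 1 → ok
Exactly one row (r0) and one column (c0) fail → the flipped bit is at their intersection.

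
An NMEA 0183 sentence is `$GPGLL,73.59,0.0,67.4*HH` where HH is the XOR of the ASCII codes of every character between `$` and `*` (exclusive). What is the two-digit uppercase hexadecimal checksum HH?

6F

XOR the ASCII codes of the payload characters:
  'G' = 0x47 → acc = 0x47
  'P' = 0x50 → acc = 0x17
  'G' = 0x47 → acc = 0x50
  'L' = 0x4C → acc = 0x1C
  'L' = 0x4C → acc = 0x50
  ',' = 0x2C → acc = 0x7C
  '7' = 0x37 → acc = 0x4B
  '3' = 0x33 → acc = 0x78
  '.' = 0x2E → acc = 0x56
  '5' = 0x35 → acc = 0x63
  '9' = 0x39 → acc = 0x5A
  ',' = 0x2C → acc = 0x76
  '0' = 0x30 → acc = 0x46
  '.' = 0x2E → acc = 0x68
  '0' = 0x30 → acc = 0x58
  ',' = 0x2C → acc = 0x74
  '6' = 0x36 → acc = 0x42
  '7' = 0x37 → acc = 0x75
  '.' = 0x2E → acc = 0x5B
  '4' = 0x34 → acc = 0x6F
Checksum = 0x6F.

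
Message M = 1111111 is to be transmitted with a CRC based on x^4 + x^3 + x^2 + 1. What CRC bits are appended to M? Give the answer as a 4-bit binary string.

1011

Append 4 zeros: 11111110000. Divide by 11101 (XOR where the leading bit is 1):
  pos 0: 11111 XOR 11101 = 00010
  pos 3: 10110 XOR 11101 = 01011
  pos 4: 10110 XOR 11101 = 01011
  pos 5: 10110 XOR 11101 = 01011
  pos 6: 10110 XOR 11101 = 01011
Remainder (last 4 bits) = 1011. This is the CRC / FCS.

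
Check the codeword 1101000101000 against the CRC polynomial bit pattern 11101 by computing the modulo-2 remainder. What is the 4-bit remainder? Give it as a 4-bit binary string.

0001

Modulo-2 division of 1101000101000 by 11101:
  pos 0: 11010 XOR 11101 = 00111
  pos 2: 11100 XOR 11101 = 00001
  pos 6: 11010 XOR 11101 = 00111
  pos 8: 11100 XOR 11101 = 00001
Remainder = 0001 (nonzero — an error is detected).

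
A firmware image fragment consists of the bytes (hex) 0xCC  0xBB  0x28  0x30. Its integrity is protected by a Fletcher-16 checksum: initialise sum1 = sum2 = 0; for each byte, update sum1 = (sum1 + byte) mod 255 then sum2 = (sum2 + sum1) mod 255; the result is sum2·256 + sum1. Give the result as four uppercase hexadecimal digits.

Running sums (mod 255):
  after byte 0 (0xCC): sum1=204, sum2=204
  after byte 1 (0xBB): sum1=136, sum2=85
  after byte 2 (0x28): sum1=176, sum2=6
  after byte 3 (0x30): sum1=224, sum2=230
Checksum = sum2·256 + sum1 = 230·256 + 224 = 59104 = 0xE6E0.

E6E0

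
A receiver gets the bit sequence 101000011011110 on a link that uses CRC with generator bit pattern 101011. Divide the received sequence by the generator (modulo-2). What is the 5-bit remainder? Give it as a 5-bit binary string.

Modulo-2 division of 101000011011110 by 101011:
  pos 0: 101000 XOR 101011 = 000011
  pos 4: 110110 XOR 101011 = 011101
  pos 5: 111011 XOR 101011 = 010000
  pos 6: 100001 XOR 101011 = 001010
  pos 8: 101011 XOR 101011 = 000000
Remainder = 00000 (zero — the frame passes the CRC check).

00000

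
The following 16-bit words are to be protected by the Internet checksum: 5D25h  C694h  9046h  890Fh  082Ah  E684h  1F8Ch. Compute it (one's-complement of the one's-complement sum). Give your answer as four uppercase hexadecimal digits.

B4B4

One's-complement addition (fold any carry out of bit 15 back into bit 0):
  0x5D25 + 0xC694 = 0x123B9 → wrap carry → 0x23BA
  0x23BA + 0x9046 = 0x0B400
  0xB400 + 0x890F = 0x13D0F → wrap carry → 0x3D10
  0x3D10 + 0x082A = 0x0453A
  0x453A + 0xE684 = 0x12BBE → wrap carry → 0x2BBF
  0x2BBF + 0x1F8C = 0x04B4B
One's-complement sum = 0x4B4B.
Checksum = ~0x4B4B & 0xFFFF = 0xB4B4.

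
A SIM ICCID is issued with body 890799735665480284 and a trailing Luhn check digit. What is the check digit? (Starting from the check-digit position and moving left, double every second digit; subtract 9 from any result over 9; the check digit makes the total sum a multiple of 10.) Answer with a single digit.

Partial digits right→left: 4 8 2 0 8 4 5 6 6 5 3 7 9 9 7 0 9 8
Double every second digit counting from the check-digit position (so the 1st, 3rd, 5th, ... of the partial from the right).
  doubled (with −9 where >9): 8 4 7 1 3 6 9 5 9 → sum 52
  kept as-is: 8 0 4 6 5 7 9 0 8 → sum 47
Total = 52 + 47 = 99.
Check digit = (10 − (99 mod 10)) mod 10 = 1.

1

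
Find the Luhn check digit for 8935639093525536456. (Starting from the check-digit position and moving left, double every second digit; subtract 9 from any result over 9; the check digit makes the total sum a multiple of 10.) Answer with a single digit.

Partial digits right→left: 6 5 4 6 3 5 5 2 5 3 9 0 9 3 6 5 3 9 8
Double every second digit counting from the check-digit position (so the 1st, 3rd, 5th, ... of the partial from the right).
  doubled (with −9 where >9): 3 8 6 1 1 9 9 3 6 7 → sum 53
  kept as-is: 5 6 5 2 3 0 3 5 9 → sum 38
Total = 53 + 38 = 91.
Check digit = (10 − (91 mod 10)) mod 10 = 9.

9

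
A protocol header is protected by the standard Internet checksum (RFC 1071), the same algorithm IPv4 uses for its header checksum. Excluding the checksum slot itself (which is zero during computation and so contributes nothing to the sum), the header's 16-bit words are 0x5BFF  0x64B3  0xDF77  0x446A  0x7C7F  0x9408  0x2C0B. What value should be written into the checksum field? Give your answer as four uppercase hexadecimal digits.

One's-complement addition (fold any carry out of bit 15 back into bit 0):
  0x5BFF + 0x64B3 = 0x0C0B2
  0xC0B2 + 0xDF77 = 0x1A029 → wrap carry → 0xA02A
  0xA02A + 0x446A = 0x0E494
  0xE494 + 0x7C7F = 0x16113 → wrap carry → 0x6114
  0x6114 + 0x9408 = 0x0F51C
  0xF51C + 0x2C0B = 0x12127 → wrap carry → 0x2128
One's-complement sum = 0x2128.
Checksum = ~0x2128 & 0xFFFF = 0xDED7.

DED7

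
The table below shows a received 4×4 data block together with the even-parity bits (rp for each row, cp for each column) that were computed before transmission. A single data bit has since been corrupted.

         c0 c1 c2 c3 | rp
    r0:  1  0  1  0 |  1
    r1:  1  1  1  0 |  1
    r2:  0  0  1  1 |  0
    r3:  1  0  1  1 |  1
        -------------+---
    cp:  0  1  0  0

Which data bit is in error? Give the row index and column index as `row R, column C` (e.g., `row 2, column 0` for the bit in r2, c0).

row 0, column 0

Recompute each row's even parity and compare to rp:
  r0: data parity 0, sent rp 1 → mismatch
  r1: data parity 1, sent rp 1 → ok
  r2: data parity 0, sent rp 0 → ok
  r3: data parity 1, sent rp 1 → ok
Recompute each column's even parity and compare to cp:
  c0: data parity 1, sent cp 0 → mismatch
  c1: data parity 1, sent cp 1 → ok
  c2: data parity 0, sent cp 0 → ok
  c3: data parity 0, sent cp 0 → ok
Exactly one row (r0) and one column (c0) fail → the flipped bit is at their intersection.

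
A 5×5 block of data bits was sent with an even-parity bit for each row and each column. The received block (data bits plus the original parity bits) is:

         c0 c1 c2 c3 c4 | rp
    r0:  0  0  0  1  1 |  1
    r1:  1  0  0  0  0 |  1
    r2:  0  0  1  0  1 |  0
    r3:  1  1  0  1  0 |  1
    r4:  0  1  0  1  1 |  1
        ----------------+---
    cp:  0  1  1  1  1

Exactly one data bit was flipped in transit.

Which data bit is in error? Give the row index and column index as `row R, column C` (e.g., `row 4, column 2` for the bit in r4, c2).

row 0, column 1

Recompute each row's even parity and compare to rp:
  r0: data parity 0, sent rp 1 → mismatch
  r1: data parity 1, sent rp 1 → ok
  r2: data parity 0, sent rp 0 → ok
  r3: data parity 1, sent rp 1 → ok
  r4: data parity 1, sent rp 1 → ok
Recompute each column's even parity and compare to cp:
  c0: data parity 0, sent cp 0 → ok
  c1: data parity 0, sent cp 1 → mismatch
  c2: data parity 1, sent cp 1 → ok
  c3: data parity 1, sent cp 1 → ok
  c4: data parity 1, sent cp 1 → ok
Exactly one row (r0) and one column (c1) fail → the flipped bit is at their intersection.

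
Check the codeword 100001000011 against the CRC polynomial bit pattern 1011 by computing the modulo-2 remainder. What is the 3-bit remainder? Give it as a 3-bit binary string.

000

Modulo-2 division of 100001000011 by 1011:
  pos 0: 1000 XOR 1011 = 0011
  pos 2: 1101 XOR 1011 = 0110
  pos 3: 1100 XOR 1011 = 0111
  pos 4: 1110 XOR 1011 = 0101
  pos 5: 1010 XOR 1011 = 0001
  pos 8: 1011 XOR 1011 = 0000
Remainder = 000 (zero — the frame passes the CRC check).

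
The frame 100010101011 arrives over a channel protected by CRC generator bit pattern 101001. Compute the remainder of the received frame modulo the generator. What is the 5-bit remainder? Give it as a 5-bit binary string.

00000

Modulo-2 division of 100010101011 by 101001:
  pos 0: 100010 XOR 101001 = 001011
  pos 2: 101110 XOR 101001 = 000111
  pos 5: 111101 XOR 101001 = 010100
  pos 6: 101001 XOR 101001 = 000000
Remainder = 00000 (zero — the frame passes the CRC check).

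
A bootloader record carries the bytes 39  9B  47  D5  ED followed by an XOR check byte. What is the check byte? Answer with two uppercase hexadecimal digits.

DD

XOR the bytes together:
  start with 0x39
  0x39 ⊕ 0x9B = 0xA2
  0xA2 ⊕ 0x47 = 0xE5
  0xE5 ⊕ 0xD5 = 0x30
  0x30 ⊕ 0xED = 0xDD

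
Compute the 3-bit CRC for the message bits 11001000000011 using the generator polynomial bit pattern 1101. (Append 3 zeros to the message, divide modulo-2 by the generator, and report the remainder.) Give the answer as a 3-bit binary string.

111

Append 3 zeros: 11001000000011000. Divide by 1101 (XOR where the leading bit is 1):
  pos 0: 1100 XOR 1101 = 0001
  pos 3: 1100 XOR 1101 = 0001
  pos 6: 1000 XOR 1101 = 0101
  pos 7: 1010 XOR 1101 = 0111
  pos 8: 1110 XOR 1101 = 0011
  pos 10: 1111 XOR 1101 = 0010
  pos 12: 1000 XOR 1101 = 0101
  pos 13: 1010 XOR 1101 = 0111
Remainder (last 3 bits) = 111. This is the CRC / FCS.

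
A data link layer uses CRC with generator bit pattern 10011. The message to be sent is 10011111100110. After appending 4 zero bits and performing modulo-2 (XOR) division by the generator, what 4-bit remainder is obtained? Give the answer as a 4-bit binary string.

0110

Append 4 zeros: 100111111001100000. Divide by 10011 (XOR where the leading bit is 1):
  pos 0: 10011 XOR 10011 = 00000
  pos 5: 11110 XOR 10011 = 01101
  pos 6: 11010 XOR 10011 = 01001
  pos 7: 10011 XOR 10011 = 00000
  pos 12: 10000 XOR 10011 = 00011
Remainder (last 4 bits) = 0110. This is the CRC / FCS.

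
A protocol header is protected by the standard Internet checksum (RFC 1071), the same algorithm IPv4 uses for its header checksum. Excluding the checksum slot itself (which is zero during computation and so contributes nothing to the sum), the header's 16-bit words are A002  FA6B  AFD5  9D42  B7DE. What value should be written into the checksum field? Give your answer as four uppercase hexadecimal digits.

One's-complement addition (fold any carry out of bit 15 back into bit 0):
  0xA002 + 0xFA6B = 0x19A6D → wrap carry → 0x9A6E
  0x9A6E + 0xAFD5 = 0x14A43 → wrap carry → 0x4A44
  0x4A44 + 0x9D42 = 0x0E786
  0xE786 + 0xB7DE = 0x19F64 → wrap carry → 0x9F65
One's-complement sum = 0x9F65.
Checksum = ~0x9F65 & 0xFFFF = 0x609A.

609A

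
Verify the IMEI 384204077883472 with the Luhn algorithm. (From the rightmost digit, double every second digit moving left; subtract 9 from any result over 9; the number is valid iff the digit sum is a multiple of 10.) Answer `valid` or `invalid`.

From the right, keep odd positions and double even positions (subtract 9 from any doubled value over 9):
  doubled (positions 2,4,...): 5 6 7 5 8 4 7 → sum 42
  kept (positions 1,3,...): 2 4 8 7 0 0 4 3 → sum 28
Total = 70.
70 mod 10 = 0, so the number is valid.

valid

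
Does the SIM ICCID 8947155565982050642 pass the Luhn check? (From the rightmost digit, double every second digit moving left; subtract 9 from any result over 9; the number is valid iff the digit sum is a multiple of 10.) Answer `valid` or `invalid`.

valid

From the right, keep odd positions and double even positions (subtract 9 from any doubled value over 9):
  doubled (positions 2,4,...): 8 0 0 7 1 1 1 5 9 → sum 32
  kept (positions 1,3,...): 2 6 5 2 9 6 5 1 4 8 → sum 48
Total = 80.
80 mod 10 = 0, so the number is valid.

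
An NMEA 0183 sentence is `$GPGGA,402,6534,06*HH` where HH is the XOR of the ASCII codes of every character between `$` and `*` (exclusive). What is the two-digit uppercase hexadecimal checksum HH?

4E

XOR the ASCII codes of the payload characters:
  'G' = 0x47 → acc = 0x47
  'P' = 0x50 → acc = 0x17
  'G' = 0x47 → acc = 0x50
  'G' = 0x47 → acc = 0x17
  'A' = 0x41 → acc = 0x56
  ',' = 0x2C → acc = 0x7A
  '4' = 0x34 → acc = 0x4E
  '0' = 0x30 → acc = 0x7E
  '2' = 0x32 → acc = 0x4C
  ',' = 0x2C → acc = 0x60
  '6' = 0x36 → acc = 0x56
  '5' = 0x35 → acc = 0x63
  '3' = 0x33 → acc = 0x50
  '4' = 0x34 → acc = 0x64
  ',' = 0x2C → acc = 0x48
  '0' = 0x30 → acc = 0x78
  '6' = 0x36 → acc = 0x4E
Checksum = 0x4E.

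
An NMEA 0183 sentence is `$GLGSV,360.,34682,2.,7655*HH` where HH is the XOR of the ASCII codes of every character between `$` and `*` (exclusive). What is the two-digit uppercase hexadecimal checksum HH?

74

XOR the ASCII codes of the payload characters:
  'G' = 0x47 → acc = 0x47
  'L' = 0x4C → acc = 0x0B
  'G' = 0x47 → acc = 0x4C
  'S' = 0x53 → acc = 0x1F
  'V' = 0x56 → acc = 0x49
  ',' = 0x2C → acc = 0x65
  '3' = 0x33 → acc = 0x56
  '6' = 0x36 → acc = 0x60
  '0' = 0x30 → acc = 0x50
  '.' = 0x2E → acc = 0x7E
  ',' = 0x2C → acc = 0x52
  '3' = 0x33 → acc = 0x61
  '4' = 0x34 → acc = 0x55
  '6' = 0x36 → acc = 0x63
  '8' = 0x38 → acc = 0x5B
  '2' = 0x32 → acc = 0x69
  ',' = 0x2C → acc = 0x45
  '2' = 0x32 → acc = 0x77
  '.' = 0x2E → acc = 0x59
  ',' = 0x2C → acc = 0x75
  '7' = 0x37 → acc = 0x42
  '6' = 0x36 → acc = 0x74
  '5' = 0x35 → acc = 0x41
  '5' = 0x35 → acc = 0x74
Checksum = 0x74.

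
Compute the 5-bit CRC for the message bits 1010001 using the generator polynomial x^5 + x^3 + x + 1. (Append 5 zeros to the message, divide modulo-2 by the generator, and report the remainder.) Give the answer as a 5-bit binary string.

Append 5 zeros: 101000100000. Divide by 101011 (XOR where the leading bit is 1):
  pos 0: 101000 XOR 101011 = 000011
  pos 4: 111000 XOR 101011 = 010011
  pos 5: 100110 XOR 101011 = 001101
Remainder (last 5 bits) = 11010. This is the CRC / FCS.

11010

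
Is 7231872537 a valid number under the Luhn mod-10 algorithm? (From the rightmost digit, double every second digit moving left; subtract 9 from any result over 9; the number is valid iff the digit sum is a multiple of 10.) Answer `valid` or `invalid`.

valid

From the right, keep odd positions and double even positions (subtract 9 from any doubled value over 9):
  doubled (positions 2,4,...): 6 4 7 6 5 → sum 28
  kept (positions 1,3,...): 7 5 7 1 2 → sum 22
Total = 50.
50 mod 10 = 0, so the number is valid.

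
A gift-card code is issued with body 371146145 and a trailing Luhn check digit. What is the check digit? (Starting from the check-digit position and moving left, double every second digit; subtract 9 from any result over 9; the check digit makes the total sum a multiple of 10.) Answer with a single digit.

3

Partial digits right→left: 5 4 1 6 4 1 1 7 3
Double every second digit counting from the check-digit position (so the 1st, 3rd, 5th, ... of the partial from the right).
  doubled (with −9 where >9): 1 2 8 2 6 → sum 19
  kept as-is: 4 6 1 7 → sum 18
Total = 19 + 18 = 37.
Check digit = (10 − (37 mod 10)) mod 10 = 3.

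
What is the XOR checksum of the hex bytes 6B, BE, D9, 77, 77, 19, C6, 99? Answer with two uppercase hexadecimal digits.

4A

XOR the bytes together:
  start with 0x6B
  0x6B ⊕ 0xBE = 0xD5
  0xD5 ⊕ 0xD9 = 0x0C
  0x0C ⊕ 0x77 = 0x7B
  0x7B ⊕ 0x77 = 0x0C
  0x0C ⊕ 0x19 = 0x15
  0x15 ⊕ 0xC6 = 0xD3
  0xD3 ⊕ 0x99 = 0x4A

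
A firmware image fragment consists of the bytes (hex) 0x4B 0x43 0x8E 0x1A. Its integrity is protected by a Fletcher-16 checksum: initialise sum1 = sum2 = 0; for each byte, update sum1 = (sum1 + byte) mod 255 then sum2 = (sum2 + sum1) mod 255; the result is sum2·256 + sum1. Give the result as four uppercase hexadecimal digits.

2E37

Running sums (mod 255):
  after byte 0 (0x4B): sum1=75, sum2=75
  after byte 1 (0x43): sum1=142, sum2=217
  after byte 2 (0x8E): sum1=29, sum2=246
  after byte 3 (0x1A): sum1=55, sum2=46
Checksum = sum2·256 + sum1 = 46·256 + 55 = 11831 = 0x2E37.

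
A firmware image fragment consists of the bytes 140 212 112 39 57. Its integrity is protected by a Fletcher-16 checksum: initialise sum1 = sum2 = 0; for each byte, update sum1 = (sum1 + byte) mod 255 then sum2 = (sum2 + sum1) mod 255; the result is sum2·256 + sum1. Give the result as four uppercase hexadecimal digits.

EA32

Running sums (mod 255):
  after byte 0 (140): sum1=140, sum2=140
  after byte 1 (212): sum1=97, sum2=237
  after byte 2 (112): sum1=209, sum2=191
  after byte 3 (39): sum1=248, sum2=184
  after byte 4 (57): sum1=50, sum2=234
Checksum = sum2·256 + sum1 = 234·256 + 50 = 59954 = 0xEA32.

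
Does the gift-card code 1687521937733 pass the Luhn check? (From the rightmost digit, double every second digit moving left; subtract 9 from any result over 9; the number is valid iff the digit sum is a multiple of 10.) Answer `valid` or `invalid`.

From the right, keep odd positions and double even positions (subtract 9 from any doubled value over 9):
  doubled (positions 2,4,...): 6 5 9 4 5 3 → sum 32
  kept (positions 1,3,...): 3 7 3 1 5 8 1 → sum 28
Total = 60.
60 mod 10 = 0, so the number is valid.

valid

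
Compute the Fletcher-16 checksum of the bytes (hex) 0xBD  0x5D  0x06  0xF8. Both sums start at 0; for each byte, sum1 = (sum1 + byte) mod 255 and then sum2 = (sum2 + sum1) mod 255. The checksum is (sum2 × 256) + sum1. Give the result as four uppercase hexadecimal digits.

141A

Running sums (mod 255):
  after byte 0 (0xBD): sum1=189, sum2=189
  after byte 1 (0x5D): sum1=27, sum2=216
  after byte 2 (0x06): sum1=33, sum2=249
  after byte 3 (0xF8): sum1=26, sum2=20
Checksum = sum2·256 + sum1 = 20·256 + 26 = 5146 = 0x141A.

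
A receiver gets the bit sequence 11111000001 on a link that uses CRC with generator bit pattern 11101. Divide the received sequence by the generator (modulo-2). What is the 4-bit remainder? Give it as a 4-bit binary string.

0000

Modulo-2 division of 11111000001 by 11101:
  pos 0: 11111 XOR 11101 = 00010
  pos 3: 10000 XOR 11101 = 01101
  pos 4: 11010 XOR 11101 = 00111
  pos 6: 11101 XOR 11101 = 00000
Remainder = 0000 (zero — the frame passes the CRC check).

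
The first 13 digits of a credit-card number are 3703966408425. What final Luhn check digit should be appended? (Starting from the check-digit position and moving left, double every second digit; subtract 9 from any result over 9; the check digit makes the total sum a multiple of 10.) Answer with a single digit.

3

Partial digits right→left: 5 2 4 8 0 4 6 6 9 3 0 7 3
Double every second digit counting from the check-digit position (so the 1st, 3rd, 5th, ... of the partial from the right).
  doubled (with −9 where >9): 1 8 0 3 9 0 6 → sum 27
  kept as-is: 2 8 4 6 3 7 → sum 30
Total = 27 + 30 = 57.
Check digit = (10 − (57 mod 10)) mod 10 = 3.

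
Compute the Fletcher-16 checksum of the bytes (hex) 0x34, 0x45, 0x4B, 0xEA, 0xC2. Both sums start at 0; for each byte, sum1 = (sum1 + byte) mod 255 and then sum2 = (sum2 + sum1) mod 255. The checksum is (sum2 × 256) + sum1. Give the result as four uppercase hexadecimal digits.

9472

Running sums (mod 255):
  after byte 0 (0x34): sum1=52, sum2=52
  after byte 1 (0x45): sum1=121, sum2=173
  after byte 2 (0x4B): sum1=196, sum2=114
  after byte 3 (0xEA): sum1=175, sum2=34
  after byte 4 (0xC2): sum1=114, sum2=148
Checksum = sum2·256 + sum1 = 148·256 + 114 = 38002 = 0x9472.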